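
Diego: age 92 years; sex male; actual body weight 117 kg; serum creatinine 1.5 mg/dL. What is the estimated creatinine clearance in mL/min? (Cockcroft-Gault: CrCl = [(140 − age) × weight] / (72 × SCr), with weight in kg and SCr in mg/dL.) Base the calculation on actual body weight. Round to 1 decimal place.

52.0 mL/min

CrCl = (140 − 92) × 117 / (72 × 1.5) = 5616.0 / 108.00 ≈ 52.0 mL/min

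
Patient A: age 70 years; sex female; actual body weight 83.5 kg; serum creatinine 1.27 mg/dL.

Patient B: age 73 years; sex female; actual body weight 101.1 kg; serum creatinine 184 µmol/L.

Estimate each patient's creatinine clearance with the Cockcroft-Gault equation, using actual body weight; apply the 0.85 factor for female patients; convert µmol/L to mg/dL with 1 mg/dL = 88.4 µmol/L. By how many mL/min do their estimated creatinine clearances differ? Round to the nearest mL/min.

Patient A: CrCl = (140 − 70) × 83.5 / (72 × 1.27) × 0.85 = 5845.0 / 91.44 × 0.85 ≈ 54.3 mL/min
Patient B: SCr = 184 / 88.4 = 2.081 mg/dL
Patient B: CrCl = (140 − 73) × 101.1 / (72 × 2.081) × 0.85 = 6773.7 / 149.83 × 0.85 ≈ 38.4 mL/min
|54.3 − 38.4| = 15.9 mL/min

16 mL/min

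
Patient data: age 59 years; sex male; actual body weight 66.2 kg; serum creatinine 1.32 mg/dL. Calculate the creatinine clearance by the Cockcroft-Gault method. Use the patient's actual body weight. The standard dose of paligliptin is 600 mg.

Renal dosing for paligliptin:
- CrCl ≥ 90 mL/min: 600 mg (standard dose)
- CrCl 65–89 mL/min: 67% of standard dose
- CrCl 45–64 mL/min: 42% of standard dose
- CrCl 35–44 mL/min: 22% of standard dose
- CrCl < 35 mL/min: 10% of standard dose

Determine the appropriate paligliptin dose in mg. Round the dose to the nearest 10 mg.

CrCl = (140 − 59) × 66.2 / (72 × 1.32) = 5362.2 / 95.04 ≈ 56.4 mL/min
CrCl ≈ 56 mL/min → bracket 45–64 mL/min.
42% of 600 mg = 252 mg → 250 mg

250 mg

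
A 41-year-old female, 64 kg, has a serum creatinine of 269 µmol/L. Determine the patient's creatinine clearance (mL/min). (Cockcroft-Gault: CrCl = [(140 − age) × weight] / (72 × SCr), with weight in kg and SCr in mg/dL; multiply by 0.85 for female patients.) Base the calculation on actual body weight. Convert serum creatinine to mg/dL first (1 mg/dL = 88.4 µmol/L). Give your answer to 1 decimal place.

24.6 mL/min

SCr = 269 / 88.4 = 3.043 mg/dL
CrCl = (140 − 41) × 64 / (72 × 3.043) × 0.85 = 6336.0 / 219.10 × 0.85 ≈ 24.6 mL/min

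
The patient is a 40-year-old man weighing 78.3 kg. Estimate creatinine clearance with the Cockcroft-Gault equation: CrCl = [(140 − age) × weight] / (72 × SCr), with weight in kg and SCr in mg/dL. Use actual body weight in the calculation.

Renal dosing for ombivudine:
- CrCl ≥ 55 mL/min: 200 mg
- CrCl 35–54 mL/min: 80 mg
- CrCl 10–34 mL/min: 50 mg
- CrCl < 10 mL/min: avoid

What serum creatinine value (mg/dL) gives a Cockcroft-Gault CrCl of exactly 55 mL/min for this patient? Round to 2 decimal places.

1.98 mg/dL

Standard dose requires CrCl ≥ 55 mL/min.
Set (140 − 40) × 78.3 / (72 × SCr) = 55
SCr = (140 − 40) × 78.3 / (72 × 55) = 1.977 mg/dL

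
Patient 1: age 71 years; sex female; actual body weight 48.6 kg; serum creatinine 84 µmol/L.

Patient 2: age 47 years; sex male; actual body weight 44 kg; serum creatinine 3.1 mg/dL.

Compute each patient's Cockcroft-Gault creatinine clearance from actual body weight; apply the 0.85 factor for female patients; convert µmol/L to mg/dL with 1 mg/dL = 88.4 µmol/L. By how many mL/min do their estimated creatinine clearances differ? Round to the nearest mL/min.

Patient 1: SCr = 84 / 88.4 = 0.95 mg/dL
Patient 1: CrCl = (140 − 71) × 48.6 / (72 × 0.95) × 0.85 = 3353.4 / 68.40 × 0.85 ≈ 41.7 mL/min
Patient 2: CrCl = (140 − 47) × 44 / (72 × 3.1) = 4092.0 / 223.20 ≈ 18.3 mL/min
|41.7 − 18.3| = 23.4 mL/min

23 mL/min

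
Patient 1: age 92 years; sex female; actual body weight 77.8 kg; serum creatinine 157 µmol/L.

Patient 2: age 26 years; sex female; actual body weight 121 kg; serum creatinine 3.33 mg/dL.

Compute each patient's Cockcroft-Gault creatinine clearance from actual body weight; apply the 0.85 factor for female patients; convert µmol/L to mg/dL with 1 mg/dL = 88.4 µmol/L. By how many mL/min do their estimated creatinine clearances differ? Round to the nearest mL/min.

Patient 1: SCr = 157 / 88.4 = 1.776 mg/dL
Patient 1: CrCl = (140 − 92) × 77.8 / (72 × 1.776) × 0.85 = 3734.4 / 127.87 × 0.85 ≈ 24.8 mL/min
Patient 2: CrCl = (140 − 26) × 121 / (72 × 3.33) × 0.85 = 13794.0 / 239.76 × 0.85 ≈ 48.9 mL/min
|24.8 − 48.9| = 24.1 mL/min

24 mL/min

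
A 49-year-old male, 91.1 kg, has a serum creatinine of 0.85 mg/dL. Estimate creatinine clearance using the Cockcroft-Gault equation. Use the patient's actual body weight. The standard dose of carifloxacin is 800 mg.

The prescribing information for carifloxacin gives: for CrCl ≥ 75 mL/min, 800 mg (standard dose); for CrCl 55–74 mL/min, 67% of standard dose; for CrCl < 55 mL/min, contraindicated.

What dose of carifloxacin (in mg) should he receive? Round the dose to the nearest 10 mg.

800 mg

CrCl = (140 − 49) × 91.1 / (72 × 0.85) = 8290.1 / 61.20 ≈ 135.5 mL/min
CrCl ≈ 135 mL/min → bracket ≥ 75 mL/min.
100% of 800 mg = 800 mg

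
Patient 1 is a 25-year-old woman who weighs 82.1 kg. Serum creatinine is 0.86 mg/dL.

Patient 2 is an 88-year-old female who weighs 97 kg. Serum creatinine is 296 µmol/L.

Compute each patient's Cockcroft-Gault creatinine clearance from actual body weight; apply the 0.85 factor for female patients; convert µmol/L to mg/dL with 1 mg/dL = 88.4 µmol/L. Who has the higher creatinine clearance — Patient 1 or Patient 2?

Patient 1: CrCl = (140 − 25) × 82.1 / (72 × 0.86) × 0.85 = 9441.5 / 61.92 × 0.85 ≈ 129.6 mL/min
Patient 2: SCr = 296 / 88.4 = 3.348 mg/dL
Patient 2: CrCl = (140 − 88) × 97 / (72 × 3.348) × 0.85 = 5044.0 / 241.06 × 0.85 ≈ 17.8 mL/min
129.6 vs 17.8 mL/min → Patient 1 is higher.

Patient 1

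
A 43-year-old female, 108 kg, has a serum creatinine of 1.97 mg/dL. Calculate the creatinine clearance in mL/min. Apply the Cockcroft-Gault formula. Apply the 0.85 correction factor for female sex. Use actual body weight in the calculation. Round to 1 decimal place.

CrCl = (140 − 43) × 108 / (72 × 1.97) × 0.85 = 10476.0 / 141.84 × 0.85 ≈ 62.8 mL/min

62.8 mL/min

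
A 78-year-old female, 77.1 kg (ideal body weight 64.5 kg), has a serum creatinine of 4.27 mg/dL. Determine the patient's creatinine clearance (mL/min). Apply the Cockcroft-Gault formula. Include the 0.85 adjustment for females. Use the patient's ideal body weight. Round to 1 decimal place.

11.1 mL/min

CrCl = (140 − 78) × 64.5 / (72 × 4.27) × 0.85 = 3999.0 / 307.44 × 0.85 ≈ 11.1 mL/min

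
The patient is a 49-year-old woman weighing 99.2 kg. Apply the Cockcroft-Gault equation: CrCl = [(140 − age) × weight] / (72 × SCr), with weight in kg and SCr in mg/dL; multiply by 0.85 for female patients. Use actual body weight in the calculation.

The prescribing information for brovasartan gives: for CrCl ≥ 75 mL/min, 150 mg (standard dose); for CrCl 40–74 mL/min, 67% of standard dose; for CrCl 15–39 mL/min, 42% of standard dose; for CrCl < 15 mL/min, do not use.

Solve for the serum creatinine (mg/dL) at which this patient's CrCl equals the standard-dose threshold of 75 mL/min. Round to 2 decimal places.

1.42 mg/dL

Standard dose requires CrCl ≥ 75 mL/min.
Set (140 − 49) × 99.2 × 0.85 / (72 × SCr) = 75
SCr = (140 − 49) × 99.2 × 0.85 / (72 × 75) = 1.421 mg/dL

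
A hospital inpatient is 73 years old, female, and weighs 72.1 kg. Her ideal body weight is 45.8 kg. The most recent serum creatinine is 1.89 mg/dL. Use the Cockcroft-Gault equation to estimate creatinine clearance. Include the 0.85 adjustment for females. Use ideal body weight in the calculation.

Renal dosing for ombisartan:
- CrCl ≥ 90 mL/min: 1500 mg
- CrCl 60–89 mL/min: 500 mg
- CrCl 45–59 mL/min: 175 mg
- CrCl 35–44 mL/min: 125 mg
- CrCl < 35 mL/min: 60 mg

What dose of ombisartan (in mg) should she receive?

CrCl = (140 − 73) × 45.8 / (72 × 1.89) × 0.85 = 3068.6 / 136.08 × 0.85 ≈ 19.2 mL/min
CrCl ≈ 19 mL/min → bracket < 35 mL/min.
Dose for this bracket: 60 mg.

60 mg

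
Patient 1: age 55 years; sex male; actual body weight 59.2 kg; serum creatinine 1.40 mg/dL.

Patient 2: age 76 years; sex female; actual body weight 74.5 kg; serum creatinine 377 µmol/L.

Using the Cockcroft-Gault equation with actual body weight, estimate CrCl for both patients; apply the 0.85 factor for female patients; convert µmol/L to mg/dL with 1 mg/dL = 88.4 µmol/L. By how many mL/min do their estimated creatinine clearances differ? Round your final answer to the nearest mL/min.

Patient 1: CrCl = (140 − 55) × 59.2 / (72 × 1.4) = 5032.0 / 100.80 ≈ 49.9 mL/min
Patient 2: SCr = 377 / 88.4 = 4.265 mg/dL
Patient 2: CrCl = (140 − 76) × 74.5 / (72 × 4.265) × 0.85 = 4768.0 / 307.08 × 0.85 ≈ 13.2 mL/min
|49.9 − 13.2| = 36.7 mL/min

37 mL/min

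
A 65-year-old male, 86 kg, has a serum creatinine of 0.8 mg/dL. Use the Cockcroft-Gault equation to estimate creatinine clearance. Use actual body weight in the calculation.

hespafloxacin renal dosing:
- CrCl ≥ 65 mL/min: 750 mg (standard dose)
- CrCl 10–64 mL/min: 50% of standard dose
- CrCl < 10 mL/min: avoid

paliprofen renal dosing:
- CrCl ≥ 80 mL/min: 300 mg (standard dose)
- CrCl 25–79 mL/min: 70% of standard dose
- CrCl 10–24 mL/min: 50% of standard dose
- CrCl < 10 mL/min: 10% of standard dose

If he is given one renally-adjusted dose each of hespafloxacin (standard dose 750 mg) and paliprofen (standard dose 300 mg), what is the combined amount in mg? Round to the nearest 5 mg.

CrCl = (140 − 65) × 86 / (72 × 0.8) = 6450.0 / 57.60 ≈ 112.0 mL/min
CrCl ≈ 112 mL/min.
hespafloxacin: ≥ 65 mL/min → 100% of 750 mg = 750 mg.
paliprofen: ≥ 80 mL/min → 100% of 300 mg = 300 mg.
Total = 750 + 300 = 1050 mg.

1050 mg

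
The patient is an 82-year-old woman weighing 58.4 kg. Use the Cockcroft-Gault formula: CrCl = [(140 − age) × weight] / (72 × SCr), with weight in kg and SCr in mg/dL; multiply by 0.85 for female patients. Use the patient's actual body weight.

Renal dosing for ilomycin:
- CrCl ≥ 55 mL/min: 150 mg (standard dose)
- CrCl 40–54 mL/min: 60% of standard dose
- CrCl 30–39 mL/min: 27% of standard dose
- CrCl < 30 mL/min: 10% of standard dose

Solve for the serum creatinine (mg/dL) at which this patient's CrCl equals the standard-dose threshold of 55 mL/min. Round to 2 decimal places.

Standard dose requires CrCl ≥ 55 mL/min.
Set (140 − 82) × 58.4 × 0.85 / (72 × SCr) = 55
SCr = (140 − 82) × 58.4 × 0.85 / (72 × 55) = 0.727 mg/dL

0.73 mg/dL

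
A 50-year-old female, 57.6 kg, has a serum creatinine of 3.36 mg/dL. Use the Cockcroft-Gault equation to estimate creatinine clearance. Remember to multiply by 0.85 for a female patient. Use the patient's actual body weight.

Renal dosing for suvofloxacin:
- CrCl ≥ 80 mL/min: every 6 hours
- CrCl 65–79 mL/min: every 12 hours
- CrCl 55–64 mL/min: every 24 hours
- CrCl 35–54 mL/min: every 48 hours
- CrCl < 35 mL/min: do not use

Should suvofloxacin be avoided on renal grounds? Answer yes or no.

yes

CrCl = (140 − 50) × 57.6 / (72 × 3.36) × 0.85 = 5184.0 / 241.92 × 0.85 ≈ 18.2 mL/min
CrCl ≈ 18 mL/min, which is < 35 mL/min.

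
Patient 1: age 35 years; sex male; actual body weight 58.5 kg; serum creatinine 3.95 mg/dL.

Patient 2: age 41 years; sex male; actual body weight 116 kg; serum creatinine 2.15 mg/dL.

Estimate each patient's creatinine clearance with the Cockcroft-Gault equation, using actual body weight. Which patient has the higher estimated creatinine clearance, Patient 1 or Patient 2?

Patient 1: CrCl = (140 − 35) × 58.5 / (72 × 3.95) = 6142.5 / 284.40 ≈ 21.6 mL/min
Patient 2: CrCl = (140 − 41) × 116 / (72 × 2.15) = 11484.0 / 154.80 ≈ 74.2 mL/min
21.6 vs 74.2 mL/min → Patient 2 is higher.

Patient 2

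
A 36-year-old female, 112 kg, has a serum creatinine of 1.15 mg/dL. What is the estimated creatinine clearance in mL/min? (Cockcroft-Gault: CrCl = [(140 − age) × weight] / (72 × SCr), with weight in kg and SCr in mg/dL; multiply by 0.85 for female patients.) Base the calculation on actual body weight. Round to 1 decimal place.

CrCl = (140 − 36) × 112 / (72 × 1.15) × 0.85 = 11648.0 / 82.80 × 0.85 ≈ 119.6 mL/min

119.6 mL/min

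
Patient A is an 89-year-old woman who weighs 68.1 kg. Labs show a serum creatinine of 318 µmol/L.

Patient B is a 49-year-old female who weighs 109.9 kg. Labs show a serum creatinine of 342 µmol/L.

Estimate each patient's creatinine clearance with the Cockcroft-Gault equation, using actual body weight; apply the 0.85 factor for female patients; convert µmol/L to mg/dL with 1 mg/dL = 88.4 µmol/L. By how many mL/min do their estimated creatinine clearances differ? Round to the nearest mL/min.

Patient A: SCr = 318 / 88.4 = 3.597 mg/dL
Patient A: CrCl = (140 − 89) × 68.1 / (72 × 3.597) × 0.85 = 3473.1 / 258.98 × 0.85 ≈ 11.4 mL/min
Patient B: SCr = 342 / 88.4 = 3.869 mg/dL
Patient B: CrCl = (140 − 49) × 109.9 / (72 × 3.869) × 0.85 = 10000.9 / 278.57 × 0.85 ≈ 30.5 mL/min
|11.4 − 30.5| = 19.1 mL/min

19 mL/min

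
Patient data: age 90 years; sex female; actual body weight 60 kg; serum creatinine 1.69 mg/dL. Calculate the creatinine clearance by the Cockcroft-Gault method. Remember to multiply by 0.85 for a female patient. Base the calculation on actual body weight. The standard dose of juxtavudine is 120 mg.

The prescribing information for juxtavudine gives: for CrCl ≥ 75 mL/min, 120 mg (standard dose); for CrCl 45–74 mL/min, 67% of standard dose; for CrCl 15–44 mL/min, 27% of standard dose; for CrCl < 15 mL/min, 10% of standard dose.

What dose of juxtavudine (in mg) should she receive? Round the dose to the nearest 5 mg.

CrCl = (140 − 90) × 60 / (72 × 1.69) × 0.85 = 3000.0 / 121.68 × 0.85 ≈ 21.0 mL/min
CrCl ≈ 21 mL/min → bracket 15–44 mL/min.
27% of 120 mg = 32.4 mg → 30 mg

30 mg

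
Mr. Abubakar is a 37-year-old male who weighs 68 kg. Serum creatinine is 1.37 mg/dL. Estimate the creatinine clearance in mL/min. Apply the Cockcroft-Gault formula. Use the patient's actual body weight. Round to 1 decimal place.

CrCl = (140 − 37) × 68 / (72 × 1.37) = 7004.0 / 98.64 ≈ 71.0 mL/min

71.0 mL/min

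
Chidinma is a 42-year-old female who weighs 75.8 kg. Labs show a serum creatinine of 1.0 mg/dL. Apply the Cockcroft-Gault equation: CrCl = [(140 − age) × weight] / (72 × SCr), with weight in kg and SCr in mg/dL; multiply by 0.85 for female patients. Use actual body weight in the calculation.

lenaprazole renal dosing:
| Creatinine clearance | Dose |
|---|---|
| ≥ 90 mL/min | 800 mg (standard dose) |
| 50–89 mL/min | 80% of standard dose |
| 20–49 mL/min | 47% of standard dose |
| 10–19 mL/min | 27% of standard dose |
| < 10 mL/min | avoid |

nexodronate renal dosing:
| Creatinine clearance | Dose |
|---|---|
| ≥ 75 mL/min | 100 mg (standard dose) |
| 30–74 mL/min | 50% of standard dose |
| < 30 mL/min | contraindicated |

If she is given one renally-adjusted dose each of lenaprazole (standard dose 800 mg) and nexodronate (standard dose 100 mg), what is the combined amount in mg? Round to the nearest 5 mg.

740 mg

CrCl = (140 − 42) × 75.8 / (72 × 1) × 0.85 = 7428.4 / 72.00 × 0.85 ≈ 87.7 mL/min
CrCl ≈ 88 mL/min.
lenaprazole: 50–89 mL/min → 80% of 800 mg = 640 mg.
nexodronate: ≥ 75 mL/min → 100% of 100 mg = 100 mg.
Total = 640 + 100 = 740 mg.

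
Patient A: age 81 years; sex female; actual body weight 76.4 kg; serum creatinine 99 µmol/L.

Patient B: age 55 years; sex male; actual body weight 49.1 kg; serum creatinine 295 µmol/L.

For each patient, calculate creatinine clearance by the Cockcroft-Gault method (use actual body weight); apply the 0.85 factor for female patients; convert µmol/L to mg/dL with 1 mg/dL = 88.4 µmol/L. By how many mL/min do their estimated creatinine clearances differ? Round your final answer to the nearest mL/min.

Patient A: SCr = 99 / 88.4 = 1.12 mg/dL
Patient A: CrCl = (140 − 81) × 76.4 / (72 × 1.12) × 0.85 = 4507.6 / 80.64 × 0.85 ≈ 47.5 mL/min
Patient B: SCr = 295 / 88.4 = 3.337 mg/dL
Patient B: CrCl = (140 − 55) × 49.1 / (72 × 3.337) = 4173.5 / 240.26 ≈ 17.4 mL/min
|47.5 − 17.4| = 30.1 mL/min

30 mL/min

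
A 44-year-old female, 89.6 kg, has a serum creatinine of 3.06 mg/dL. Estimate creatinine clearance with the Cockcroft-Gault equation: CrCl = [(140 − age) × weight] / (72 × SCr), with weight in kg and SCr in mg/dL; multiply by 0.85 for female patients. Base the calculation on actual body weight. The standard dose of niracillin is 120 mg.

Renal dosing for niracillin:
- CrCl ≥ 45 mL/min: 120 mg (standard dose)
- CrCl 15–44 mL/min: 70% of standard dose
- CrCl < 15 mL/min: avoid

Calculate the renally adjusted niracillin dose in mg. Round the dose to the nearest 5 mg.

85 mg

CrCl = (140 − 44) × 89.6 / (72 × 3.06) × 0.85 = 8601.6 / 220.32 × 0.85 ≈ 33.2 mL/min
CrCl ≈ 33 mL/min → bracket 15–44 mL/min.
70% of 120 mg = 84 mg → 85 mg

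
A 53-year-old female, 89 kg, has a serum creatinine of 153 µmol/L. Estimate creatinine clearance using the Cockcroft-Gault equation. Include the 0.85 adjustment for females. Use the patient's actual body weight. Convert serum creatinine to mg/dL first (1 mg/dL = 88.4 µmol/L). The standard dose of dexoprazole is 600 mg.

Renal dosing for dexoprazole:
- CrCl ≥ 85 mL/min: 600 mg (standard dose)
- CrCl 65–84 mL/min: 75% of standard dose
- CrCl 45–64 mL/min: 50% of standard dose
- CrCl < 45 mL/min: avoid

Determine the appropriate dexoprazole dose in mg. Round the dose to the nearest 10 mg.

SCr = 153 / 88.4 = 1.731 mg/dL
CrCl = (140 − 53) × 89 / (72 × 1.731) × 0.85 = 7743.0 / 124.63 × 0.85 ≈ 52.8 mL/min
CrCl ≈ 53 mL/min → bracket 45–64 mL/min.
50% of 600 mg = 300 mg

300 mg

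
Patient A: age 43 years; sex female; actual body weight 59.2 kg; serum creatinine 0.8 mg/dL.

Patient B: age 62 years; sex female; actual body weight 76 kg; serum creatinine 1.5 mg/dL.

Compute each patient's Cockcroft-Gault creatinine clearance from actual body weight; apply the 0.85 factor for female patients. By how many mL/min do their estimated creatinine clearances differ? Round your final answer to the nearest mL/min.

38 mL/min

Patient A: CrCl = (140 − 43) × 59.2 / (72 × 0.8) × 0.85 = 5742.4 / 57.60 × 0.85 ≈ 84.7 mL/min
Patient B: CrCl = (140 − 62) × 76 / (72 × 1.5) × 0.85 = 5928.0 / 108.00 × 0.85 ≈ 46.7 mL/min
|84.7 − 46.7| = 38.0 mL/min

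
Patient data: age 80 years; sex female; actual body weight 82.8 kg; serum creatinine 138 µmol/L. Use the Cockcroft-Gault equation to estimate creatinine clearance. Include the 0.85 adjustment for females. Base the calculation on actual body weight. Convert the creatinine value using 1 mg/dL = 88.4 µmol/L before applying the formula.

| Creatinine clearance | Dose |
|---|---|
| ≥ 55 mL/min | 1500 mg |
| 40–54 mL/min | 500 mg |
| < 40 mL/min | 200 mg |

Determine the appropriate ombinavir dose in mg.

SCr = 138 / 88.4 = 1.561 mg/dL
CrCl = (140 − 80) × 82.8 / (72 × 1.561) × 0.85 = 4968.0 / 112.39 × 0.85 ≈ 37.6 mL/min
CrCl ≈ 38 mL/min → bracket < 40 mL/min.
Dose for this bracket: 200 mg.

200 mg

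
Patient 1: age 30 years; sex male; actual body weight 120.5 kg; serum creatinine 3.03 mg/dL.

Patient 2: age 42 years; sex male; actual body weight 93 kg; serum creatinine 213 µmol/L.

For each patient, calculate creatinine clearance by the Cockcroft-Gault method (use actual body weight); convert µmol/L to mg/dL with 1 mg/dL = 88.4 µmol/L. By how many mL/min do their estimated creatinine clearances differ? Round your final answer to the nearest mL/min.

Patient 1: CrCl = (140 − 30) × 120.5 / (72 × 3.03) = 13255.0 / 218.16 ≈ 60.8 mL/min
Patient 2: SCr = 213 / 88.4 = 2.41 mg/dL
Patient 2: CrCl = (140 − 42) × 93 / (72 × 2.41) = 9114.0 / 173.52 ≈ 52.5 mL/min
|60.8 − 52.5| = 8.3 mL/min

8 mL/min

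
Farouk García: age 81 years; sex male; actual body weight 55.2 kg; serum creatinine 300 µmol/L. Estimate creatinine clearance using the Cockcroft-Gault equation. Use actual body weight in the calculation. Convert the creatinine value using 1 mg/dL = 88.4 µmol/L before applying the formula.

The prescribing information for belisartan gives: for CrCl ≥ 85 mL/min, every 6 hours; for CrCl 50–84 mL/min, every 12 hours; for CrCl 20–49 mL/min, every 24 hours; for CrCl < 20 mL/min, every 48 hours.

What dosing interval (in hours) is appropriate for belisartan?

every 48 hours

SCr = 300 / 88.4 = 3.394 mg/dL
CrCl = (140 − 81) × 55.2 / (72 × 3.394) = 3256.8 / 244.37 ≈ 13.3 mL/min
CrCl ≈ 13 mL/min → bracket < 20 mL/min → every 48 hours.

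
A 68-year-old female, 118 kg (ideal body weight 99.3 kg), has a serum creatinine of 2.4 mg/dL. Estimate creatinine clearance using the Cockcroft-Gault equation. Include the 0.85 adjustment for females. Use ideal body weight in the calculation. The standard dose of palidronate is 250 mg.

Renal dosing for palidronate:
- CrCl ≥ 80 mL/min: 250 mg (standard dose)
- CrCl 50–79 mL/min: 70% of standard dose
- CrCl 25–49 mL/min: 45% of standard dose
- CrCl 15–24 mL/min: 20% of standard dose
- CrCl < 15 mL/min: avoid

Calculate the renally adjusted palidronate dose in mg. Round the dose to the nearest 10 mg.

CrCl = (140 − 68) × 99.3 / (72 × 2.4) × 0.85 = 7149.6 / 172.80 × 0.85 ≈ 35.2 mL/min
CrCl ≈ 35 mL/min → bracket 25–49 mL/min.
45% of 250 mg = 112.5 mg → 110 mg

110 mg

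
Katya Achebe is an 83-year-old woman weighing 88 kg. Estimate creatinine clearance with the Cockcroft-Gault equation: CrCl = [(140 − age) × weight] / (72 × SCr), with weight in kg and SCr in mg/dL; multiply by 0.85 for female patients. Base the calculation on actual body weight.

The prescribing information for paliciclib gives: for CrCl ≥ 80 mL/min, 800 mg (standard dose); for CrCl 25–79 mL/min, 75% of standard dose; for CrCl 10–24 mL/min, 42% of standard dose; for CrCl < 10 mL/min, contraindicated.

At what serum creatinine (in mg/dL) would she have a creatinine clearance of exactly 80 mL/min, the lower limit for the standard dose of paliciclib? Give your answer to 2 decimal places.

Standard dose requires CrCl ≥ 80 mL/min.
Set (140 − 83) × 88 × 0.85 / (72 × SCr) = 80
SCr = (140 − 83) × 88 × 0.85 / (72 × 80) = 0.740 mg/dL

0.74 mg/dL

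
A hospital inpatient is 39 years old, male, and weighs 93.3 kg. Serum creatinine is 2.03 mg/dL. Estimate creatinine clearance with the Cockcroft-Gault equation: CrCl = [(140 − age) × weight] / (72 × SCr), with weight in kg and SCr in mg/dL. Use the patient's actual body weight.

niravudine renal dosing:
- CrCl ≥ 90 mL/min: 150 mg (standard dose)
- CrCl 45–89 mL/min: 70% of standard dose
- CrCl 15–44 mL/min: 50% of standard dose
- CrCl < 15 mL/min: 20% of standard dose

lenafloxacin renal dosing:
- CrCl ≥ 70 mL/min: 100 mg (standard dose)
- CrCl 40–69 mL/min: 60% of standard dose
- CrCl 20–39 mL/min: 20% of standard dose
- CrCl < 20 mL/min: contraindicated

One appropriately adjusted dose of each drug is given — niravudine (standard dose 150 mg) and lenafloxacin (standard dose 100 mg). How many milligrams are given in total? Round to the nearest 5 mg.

165 mg

CrCl = (140 − 39) × 93.3 / (72 × 2.03) = 9423.3 / 146.16 ≈ 64.5 mL/min
CrCl ≈ 64 mL/min.
niravudine: 45–89 mL/min → 70% of 150 mg = 105 mg.
lenafloxacin: 40–69 mL/min → 60% of 100 mg = 60 mg.
Total = 105 + 60 = 165 mg.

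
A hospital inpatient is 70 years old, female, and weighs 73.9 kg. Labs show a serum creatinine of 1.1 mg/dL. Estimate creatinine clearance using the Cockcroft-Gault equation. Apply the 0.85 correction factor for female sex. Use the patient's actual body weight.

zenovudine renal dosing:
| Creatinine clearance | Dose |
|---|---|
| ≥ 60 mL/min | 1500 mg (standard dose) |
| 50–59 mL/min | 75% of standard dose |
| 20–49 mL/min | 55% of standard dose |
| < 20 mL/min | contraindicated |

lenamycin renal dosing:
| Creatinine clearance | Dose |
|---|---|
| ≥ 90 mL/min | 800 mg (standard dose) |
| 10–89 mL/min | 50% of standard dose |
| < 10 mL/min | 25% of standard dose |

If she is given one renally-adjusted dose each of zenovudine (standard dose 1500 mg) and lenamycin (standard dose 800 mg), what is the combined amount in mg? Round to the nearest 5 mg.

CrCl = (140 − 70) × 73.9 / (72 × 1.1) × 0.85 = 5173.0 / 79.20 × 0.85 ≈ 55.5 mL/min
CrCl ≈ 56 mL/min.
zenovudine: 50–59 mL/min → 75% of 1500 mg = 1125 mg.
lenamycin: 10–89 mL/min → 50% of 800 mg = 400 mg.
Total = 1125 + 400 = 1525 mg.

1525 mg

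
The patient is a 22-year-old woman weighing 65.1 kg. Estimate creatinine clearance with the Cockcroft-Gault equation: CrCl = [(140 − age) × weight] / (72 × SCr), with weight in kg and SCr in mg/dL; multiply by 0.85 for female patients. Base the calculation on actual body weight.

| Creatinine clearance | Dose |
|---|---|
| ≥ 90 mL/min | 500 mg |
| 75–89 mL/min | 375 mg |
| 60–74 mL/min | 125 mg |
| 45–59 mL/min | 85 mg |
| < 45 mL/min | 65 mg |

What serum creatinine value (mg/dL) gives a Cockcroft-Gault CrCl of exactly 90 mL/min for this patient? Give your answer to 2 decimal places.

Standard dose requires CrCl ≥ 90 mL/min.
Set (140 − 22) × 65.1 × 0.85 / (72 × SCr) = 90
SCr = (140 − 22) × 65.1 × 0.85 / (72 × 90) = 1.008 mg/dL

1.01 mg/dL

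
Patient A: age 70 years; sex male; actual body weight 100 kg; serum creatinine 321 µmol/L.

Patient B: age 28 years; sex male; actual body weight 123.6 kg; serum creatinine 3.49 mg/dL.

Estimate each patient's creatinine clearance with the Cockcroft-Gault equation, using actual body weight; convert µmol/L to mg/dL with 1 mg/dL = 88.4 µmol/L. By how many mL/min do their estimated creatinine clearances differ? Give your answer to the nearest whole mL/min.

28 mL/min

Patient A: SCr = 321 / 88.4 = 3.631 mg/dL
Patient A: CrCl = (140 − 70) × 100 / (72 × 3.631) = 7000.0 / 261.43 ≈ 26.8 mL/min
Patient B: CrCl = (140 − 28) × 123.6 / (72 × 3.49) = 13843.2 / 251.28 ≈ 55.1 mL/min
|26.8 − 55.1| = 28.3 mL/min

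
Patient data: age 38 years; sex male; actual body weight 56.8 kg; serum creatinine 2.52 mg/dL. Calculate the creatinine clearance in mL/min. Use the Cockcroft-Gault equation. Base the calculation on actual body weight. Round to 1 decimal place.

CrCl = (140 − 38) × 56.8 / (72 × 2.52) = 5793.6 / 181.44 ≈ 31.9 mL/min

31.9 mL/min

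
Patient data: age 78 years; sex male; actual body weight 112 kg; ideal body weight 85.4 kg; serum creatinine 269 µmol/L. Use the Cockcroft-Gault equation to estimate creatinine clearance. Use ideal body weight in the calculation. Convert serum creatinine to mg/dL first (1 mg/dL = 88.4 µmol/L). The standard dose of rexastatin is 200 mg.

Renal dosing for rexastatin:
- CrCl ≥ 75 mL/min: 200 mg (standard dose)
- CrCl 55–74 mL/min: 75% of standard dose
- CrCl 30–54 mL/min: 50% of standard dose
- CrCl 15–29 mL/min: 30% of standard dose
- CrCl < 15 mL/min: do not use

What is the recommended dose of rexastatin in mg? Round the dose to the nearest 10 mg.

60 mg

SCr = 269 / 88.4 = 3.043 mg/dL
CrCl = (140 − 78) × 85.4 / (72 × 3.043) = 5294.8 / 219.10 ≈ 24.2 mL/min
CrCl ≈ 24 mL/min → bracket 15–29 mL/min.
30% of 200 mg = 60 mg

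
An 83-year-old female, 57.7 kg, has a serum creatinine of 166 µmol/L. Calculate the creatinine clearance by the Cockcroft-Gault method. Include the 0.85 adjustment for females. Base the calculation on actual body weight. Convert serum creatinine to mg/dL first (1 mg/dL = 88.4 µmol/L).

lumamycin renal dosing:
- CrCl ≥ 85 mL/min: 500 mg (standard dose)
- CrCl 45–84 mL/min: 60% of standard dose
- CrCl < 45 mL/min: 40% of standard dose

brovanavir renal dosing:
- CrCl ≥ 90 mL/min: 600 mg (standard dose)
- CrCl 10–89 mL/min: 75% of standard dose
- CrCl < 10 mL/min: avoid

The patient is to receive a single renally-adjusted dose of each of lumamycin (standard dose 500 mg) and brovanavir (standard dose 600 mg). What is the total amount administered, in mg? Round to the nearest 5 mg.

650 mg

SCr = 166 / 88.4 = 1.878 mg/dL
CrCl = (140 − 83) × 57.7 / (72 × 1.878) × 0.85 = 3288.9 / 135.22 × 0.85 ≈ 20.7 mL/min
CrCl ≈ 21 mL/min.
lumamycin: < 45 mL/min → 40% of 500 mg = 200 mg.
brovanavir: 10–89 mL/min → 75% of 600 mg = 450 mg.
Total = 200 + 450 = 650 mg.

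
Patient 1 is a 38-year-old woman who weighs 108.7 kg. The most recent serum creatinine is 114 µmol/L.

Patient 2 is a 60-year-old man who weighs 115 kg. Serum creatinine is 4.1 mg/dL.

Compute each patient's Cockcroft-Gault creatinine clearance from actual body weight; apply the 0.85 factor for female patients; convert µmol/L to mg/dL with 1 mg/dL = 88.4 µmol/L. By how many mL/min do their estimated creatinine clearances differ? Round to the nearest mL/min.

70 mL/min

Patient 1: SCr = 114 / 88.4 = 1.29 mg/dL
Patient 1: CrCl = (140 − 38) × 108.7 / (72 × 1.29) × 0.85 = 11087.4 / 92.88 × 0.85 ≈ 101.5 mL/min
Patient 2: CrCl = (140 − 60) × 115 / (72 × 4.1) = 9200.0 / 295.20 ≈ 31.2 mL/min
|101.5 − 31.2| = 70.3 mL/min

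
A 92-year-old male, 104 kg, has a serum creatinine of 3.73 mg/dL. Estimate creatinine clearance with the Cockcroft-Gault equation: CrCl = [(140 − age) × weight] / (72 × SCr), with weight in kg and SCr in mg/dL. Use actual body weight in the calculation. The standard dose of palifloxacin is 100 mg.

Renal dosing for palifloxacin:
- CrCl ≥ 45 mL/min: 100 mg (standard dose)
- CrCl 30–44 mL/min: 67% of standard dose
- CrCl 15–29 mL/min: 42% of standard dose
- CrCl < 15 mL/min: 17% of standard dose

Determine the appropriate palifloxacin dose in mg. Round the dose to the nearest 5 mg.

40 mg

CrCl = (140 − 92) × 104 / (72 × 3.73) = 4992.0 / 268.56 ≈ 18.6 mL/min
CrCl ≈ 19 mL/min → bracket 15–29 mL/min.
42% of 100 mg = 42 mg → 40 mg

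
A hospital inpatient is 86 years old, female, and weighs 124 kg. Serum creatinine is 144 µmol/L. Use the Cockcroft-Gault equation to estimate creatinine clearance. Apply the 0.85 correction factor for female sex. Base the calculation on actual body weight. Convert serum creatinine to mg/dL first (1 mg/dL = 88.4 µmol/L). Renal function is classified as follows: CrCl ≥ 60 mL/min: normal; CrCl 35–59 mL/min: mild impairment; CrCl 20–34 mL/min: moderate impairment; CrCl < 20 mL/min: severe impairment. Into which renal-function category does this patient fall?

SCr = 144 / 88.4 = 1.629 mg/dL
CrCl = (140 − 86) × 124 / (72 × 1.629) × 0.85 = 6696.0 / 117.29 × 0.85 ≈ 48.5 mL/min
49 mL/min falls in the 'mild impairment' range.

mild impairment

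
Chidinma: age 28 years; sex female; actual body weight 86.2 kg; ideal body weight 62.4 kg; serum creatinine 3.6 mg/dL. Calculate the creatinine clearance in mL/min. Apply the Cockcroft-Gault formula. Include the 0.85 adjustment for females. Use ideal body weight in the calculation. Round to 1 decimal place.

CrCl = (140 − 28) × 62.4 / (72 × 3.6) × 0.85 = 6988.8 / 259.20 × 0.85 ≈ 22.9 mL/min

22.9 mL/min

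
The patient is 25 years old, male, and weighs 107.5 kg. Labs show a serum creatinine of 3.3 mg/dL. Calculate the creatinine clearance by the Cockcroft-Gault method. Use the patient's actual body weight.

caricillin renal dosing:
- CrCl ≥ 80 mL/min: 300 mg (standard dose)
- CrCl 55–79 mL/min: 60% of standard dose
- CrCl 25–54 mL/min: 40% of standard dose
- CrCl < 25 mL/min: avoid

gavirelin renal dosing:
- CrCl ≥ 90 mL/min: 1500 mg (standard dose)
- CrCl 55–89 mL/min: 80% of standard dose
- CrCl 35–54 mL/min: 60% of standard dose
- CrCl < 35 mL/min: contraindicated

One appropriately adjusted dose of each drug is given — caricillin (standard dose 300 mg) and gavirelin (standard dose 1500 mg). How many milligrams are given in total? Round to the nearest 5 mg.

1020 mg

CrCl = (140 − 25) × 107.5 / (72 × 3.3) = 12362.5 / 237.60 ≈ 52.0 mL/min
CrCl ≈ 52 mL/min.
caricillin: 25–54 mL/min → 40% of 300 mg = 120 mg.
gavirelin: 35–54 mL/min → 60% of 1500 mg = 900 mg.
Total = 120 + 900 = 1020 mg.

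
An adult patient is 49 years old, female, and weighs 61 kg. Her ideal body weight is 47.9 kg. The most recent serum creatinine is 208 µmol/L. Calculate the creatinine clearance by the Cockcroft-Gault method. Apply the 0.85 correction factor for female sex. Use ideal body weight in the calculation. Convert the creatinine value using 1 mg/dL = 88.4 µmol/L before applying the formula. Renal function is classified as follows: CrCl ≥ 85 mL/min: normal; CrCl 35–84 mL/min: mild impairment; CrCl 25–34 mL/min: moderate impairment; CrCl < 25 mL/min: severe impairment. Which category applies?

severe impairment

SCr = 208 / 88.4 = 2.353 mg/dL
CrCl = (140 − 49) × 47.9 / (72 × 2.353) × 0.85 = 4358.9 / 169.42 × 0.85 ≈ 21.9 mL/min
22 mL/min falls in the 'severe impairment' range.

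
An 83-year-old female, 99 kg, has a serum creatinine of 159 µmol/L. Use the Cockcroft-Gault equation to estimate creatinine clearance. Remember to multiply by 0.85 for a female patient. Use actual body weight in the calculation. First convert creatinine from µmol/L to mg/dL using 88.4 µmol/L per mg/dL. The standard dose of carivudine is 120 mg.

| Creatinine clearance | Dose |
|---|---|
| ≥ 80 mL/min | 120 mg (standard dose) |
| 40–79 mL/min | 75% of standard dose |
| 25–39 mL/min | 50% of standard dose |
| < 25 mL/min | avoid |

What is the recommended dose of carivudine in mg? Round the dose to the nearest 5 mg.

60 mg

SCr = 159 / 88.4 = 1.799 mg/dL
CrCl = (140 − 83) × 99 / (72 × 1.799) × 0.85 = 5643.0 / 129.53 × 0.85 ≈ 37.0 mL/min
CrCl ≈ 37 mL/min → bracket 25–39 mL/min.
50% of 120 mg = 60 mg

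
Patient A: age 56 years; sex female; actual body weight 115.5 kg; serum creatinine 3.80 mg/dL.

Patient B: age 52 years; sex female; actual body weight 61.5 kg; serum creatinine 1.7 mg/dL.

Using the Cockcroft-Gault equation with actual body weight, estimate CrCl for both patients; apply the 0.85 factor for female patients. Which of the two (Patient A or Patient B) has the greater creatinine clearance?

Patient B

Patient A: CrCl = (140 − 56) × 115.5 / (72 × 3.8) × 0.85 = 9702.0 / 273.60 × 0.85 ≈ 30.1 mL/min
Patient B: CrCl = (140 − 52) × 61.5 / (72 × 1.7) × 0.85 = 5412.0 / 122.40 × 0.85 ≈ 37.6 mL/min
30.1 vs 37.6 mL/min → Patient B is higher.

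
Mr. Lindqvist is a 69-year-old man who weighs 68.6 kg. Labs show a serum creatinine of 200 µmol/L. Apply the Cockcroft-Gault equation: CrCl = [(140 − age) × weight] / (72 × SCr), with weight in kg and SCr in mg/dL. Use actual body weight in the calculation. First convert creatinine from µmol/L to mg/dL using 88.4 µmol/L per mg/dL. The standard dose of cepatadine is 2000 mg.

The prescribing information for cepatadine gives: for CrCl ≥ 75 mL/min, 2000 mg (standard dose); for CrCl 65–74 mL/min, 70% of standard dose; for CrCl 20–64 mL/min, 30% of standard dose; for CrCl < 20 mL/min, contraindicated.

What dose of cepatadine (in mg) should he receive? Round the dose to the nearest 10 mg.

SCr = 200 / 88.4 = 2.262 mg/dL
CrCl = (140 − 69) × 68.6 / (72 × 2.262) = 4870.6 / 162.86 ≈ 29.9 mL/min
CrCl ≈ 30 mL/min → bracket 20–64 mL/min.
30% of 2000 mg = 600 mg

600 mg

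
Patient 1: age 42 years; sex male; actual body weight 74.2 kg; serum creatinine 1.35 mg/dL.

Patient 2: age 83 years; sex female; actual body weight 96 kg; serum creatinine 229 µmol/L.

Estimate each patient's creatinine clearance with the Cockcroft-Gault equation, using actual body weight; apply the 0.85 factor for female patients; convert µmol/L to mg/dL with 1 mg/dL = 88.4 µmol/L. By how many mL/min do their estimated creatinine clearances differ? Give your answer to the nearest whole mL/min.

50 mL/min

Patient 1: CrCl = (140 − 42) × 74.2 / (72 × 1.35) = 7271.6 / 97.20 ≈ 74.8 mL/min
Patient 2: SCr = 229 / 88.4 = 2.59 mg/dL
Patient 2: CrCl = (140 − 83) × 96 / (72 × 2.59) × 0.85 = 5472.0 / 186.48 × 0.85 ≈ 24.9 mL/min
|74.8 − 24.9| = 49.9 mL/min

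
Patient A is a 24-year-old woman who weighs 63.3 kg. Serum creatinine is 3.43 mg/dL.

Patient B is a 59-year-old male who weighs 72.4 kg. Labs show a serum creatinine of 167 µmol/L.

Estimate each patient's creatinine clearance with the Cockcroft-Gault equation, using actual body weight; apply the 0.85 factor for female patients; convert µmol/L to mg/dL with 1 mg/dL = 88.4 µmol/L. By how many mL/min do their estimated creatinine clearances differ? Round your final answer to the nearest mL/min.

Patient A: CrCl = (140 − 24) × 63.3 / (72 × 3.43) × 0.85 = 7342.8 / 246.96 × 0.85 ≈ 25.3 mL/min
Patient B: SCr = 167 / 88.4 = 1.889 mg/dL
Patient B: CrCl = (140 − 59) × 72.4 / (72 × 1.889) = 5864.4 / 136.01 ≈ 43.1 mL/min
|25.3 − 43.1| = 17.8 mL/min

18 mL/min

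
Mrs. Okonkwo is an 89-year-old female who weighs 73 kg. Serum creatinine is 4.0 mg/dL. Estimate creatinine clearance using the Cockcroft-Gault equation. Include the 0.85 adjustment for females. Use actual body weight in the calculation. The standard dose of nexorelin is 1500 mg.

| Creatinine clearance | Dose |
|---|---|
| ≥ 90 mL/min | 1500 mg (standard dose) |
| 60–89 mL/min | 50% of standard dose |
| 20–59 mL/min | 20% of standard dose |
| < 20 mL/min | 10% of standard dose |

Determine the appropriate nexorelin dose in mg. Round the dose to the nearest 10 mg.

CrCl = (140 − 89) × 73 / (72 × 4) × 0.85 = 3723.0 / 288.00 × 0.85 ≈ 11.0 mL/min
CrCl ≈ 11 mL/min → bracket < 20 mL/min.
10% of 1500 mg = 150 mg

150 mg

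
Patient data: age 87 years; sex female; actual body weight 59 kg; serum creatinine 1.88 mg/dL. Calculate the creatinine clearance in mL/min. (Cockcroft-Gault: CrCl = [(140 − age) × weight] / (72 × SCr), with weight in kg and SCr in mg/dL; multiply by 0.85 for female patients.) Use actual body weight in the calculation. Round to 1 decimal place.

19.6 mL/min

CrCl = (140 − 87) × 59 / (72 × 1.88) × 0.85 = 3127.0 / 135.36 × 0.85 ≈ 19.6 mL/min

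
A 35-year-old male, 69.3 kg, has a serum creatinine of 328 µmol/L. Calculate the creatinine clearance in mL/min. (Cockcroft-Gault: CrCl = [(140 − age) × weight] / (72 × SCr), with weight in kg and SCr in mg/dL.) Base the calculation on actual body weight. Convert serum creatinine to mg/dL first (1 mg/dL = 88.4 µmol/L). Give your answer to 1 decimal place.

27.2 mL/min

SCr = 328 / 88.4 = 3.71 mg/dL
CrCl = (140 − 35) × 69.3 / (72 × 3.71) = 7276.5 / 267.12 ≈ 27.2 mL/min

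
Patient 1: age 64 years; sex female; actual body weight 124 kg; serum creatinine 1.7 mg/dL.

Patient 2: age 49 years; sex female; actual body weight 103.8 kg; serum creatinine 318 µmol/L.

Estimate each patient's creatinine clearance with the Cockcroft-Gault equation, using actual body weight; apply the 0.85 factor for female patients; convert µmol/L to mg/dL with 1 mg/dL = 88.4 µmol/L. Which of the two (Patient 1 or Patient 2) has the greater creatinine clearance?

Patient 1: CrCl = (140 − 64) × 124 / (72 × 1.7) × 0.85 = 9424.0 / 122.40 × 0.85 ≈ 65.4 mL/min
Patient 2: SCr = 318 / 88.4 = 3.597 mg/dL
Patient 2: CrCl = (140 − 49) × 103.8 / (72 × 3.597) × 0.85 = 9445.8 / 258.98 × 0.85 ≈ 31.0 mL/min
65.4 vs 31.0 mL/min → Patient 1 is higher.

Patient 1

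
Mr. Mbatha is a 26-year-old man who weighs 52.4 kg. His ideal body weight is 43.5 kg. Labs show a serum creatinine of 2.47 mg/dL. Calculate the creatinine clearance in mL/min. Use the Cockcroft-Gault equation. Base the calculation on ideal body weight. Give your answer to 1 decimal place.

27.9 mL/min

CrCl = (140 − 26) × 43.5 / (72 × 2.47) = 4959.0 / 177.84 ≈ 27.9 mL/min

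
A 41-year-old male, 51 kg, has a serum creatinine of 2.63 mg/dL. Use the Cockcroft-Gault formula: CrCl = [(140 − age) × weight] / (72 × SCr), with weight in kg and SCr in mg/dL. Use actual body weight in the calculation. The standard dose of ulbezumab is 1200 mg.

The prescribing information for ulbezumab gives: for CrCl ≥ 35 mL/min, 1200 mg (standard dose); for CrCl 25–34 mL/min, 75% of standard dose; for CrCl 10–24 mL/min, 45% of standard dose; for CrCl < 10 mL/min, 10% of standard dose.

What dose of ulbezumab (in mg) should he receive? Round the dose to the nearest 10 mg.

CrCl = (140 − 41) × 51 / (72 × 2.63) = 5049.0 / 189.36 ≈ 26.7 mL/min
CrCl ≈ 27 mL/min → bracket 25–34 mL/min.
75% of 1200 mg = 900 mg

900 mg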